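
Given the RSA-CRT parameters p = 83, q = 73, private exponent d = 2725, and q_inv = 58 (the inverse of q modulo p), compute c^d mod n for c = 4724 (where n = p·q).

d_p = d mod (p−1) = 2725 mod 82 = 19; d_q = d mod (q−1) = 61.
m₁ = c^(d_p) mod p: c ≡ 76 (mod 83), and 76^19 mod 83 = 20.
m₂ = c^(d_q) mod q: c ≡ 52 (mod 73), and 52^61 mod 73 = 21.
h = q_inv·(m₁ − m₂) mod p = 58·(20 − 21) mod 83 = 25.
m = m₂ + h·q = 21 + 25·73 = 1846.

1846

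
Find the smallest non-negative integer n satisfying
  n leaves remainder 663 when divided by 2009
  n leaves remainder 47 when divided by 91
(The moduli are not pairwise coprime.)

Combine the congruences pairwise.
gcd(2009, 91) = 7 and 7 | (47 − 663), so the pair is consistent; merging gives n ≡ 6690 (mod 26117), where 26117 = lcm(2009, 91).
The solution is unique modulo lcm(2009, 91) = 26117.

6690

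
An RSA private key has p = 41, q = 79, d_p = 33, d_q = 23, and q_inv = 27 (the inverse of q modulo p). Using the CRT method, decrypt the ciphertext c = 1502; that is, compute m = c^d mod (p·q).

m₁ = c^(d_p) mod p: c ≡ 26 (mod 41), and 26^33 mod 41 = 6.
m₂ = c^(d_q) mod q: c ≡ 1 (mod 79), and 1^23 mod 79 = 1.
h = q_inv·(m₁ − m₂) mod p = 27·(6 − 1) mod 41 = 12.
m = m₂ + h·q = 1 + 12·79 = 949.

949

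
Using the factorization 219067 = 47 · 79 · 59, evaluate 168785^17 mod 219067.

164626

Mod 47: 168785 ≡ 8; 8^17 ≡ 32 (mod 47).
Mod 79: 168785 ≡ 41; 41^17 ≡ 69 (mod 79).
Mod 59: 168785 ≡ 45; 45^17 ≡ 16 (mod 59).
Combine by CRT: x ≡ 32 (mod 47), x ≡ 69 (mod 79), x ≡ 16 (mod 59) ⇒ x ≡ 164626 (mod 219067).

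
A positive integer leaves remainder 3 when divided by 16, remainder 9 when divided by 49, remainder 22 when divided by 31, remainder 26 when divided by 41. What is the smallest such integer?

From N ≡ 3 (mod 16) write N = 3 + 16t. Substituting into N ≡ 9 (mod 49) gives 16t ≡ 6 (mod 49), and since 16⁻¹ ≡ 46 (mod 49), t ≡ 31. Hence N ≡ 3 + 16·31 = 499 (mod 784).
From N ≡ 499 (mod 784) write N = 499 + 784t. Substituting into N ≡ 22 (mod 31) gives 784t ≡ 19 (mod 31), and since 9⁻¹ ≡ 7 (mod 31), t ≡ 9. Hence N ≡ 499 + 784·9 = 7555 (mod 24304).
From N ≡ 7555 (mod 24304) write N = 7555 + 24304t. Substituting into N ≡ 26 (mod 41) gives 24304t ≡ 15 (mod 41), and since 32⁻¹ ≡ 9 (mod 41), t ≡ 12. Hence N ≡ 7555 + 24304·12 = 299203 (mod 996464).

299203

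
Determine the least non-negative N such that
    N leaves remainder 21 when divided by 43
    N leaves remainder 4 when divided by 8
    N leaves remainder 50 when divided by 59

The moduli are pairwise coprime; M = 43·8·59 = 20296.
M/43 = 472; 472 ≡ 42 (mod 43); 42·42 ≡ 1, so inverse 42.
M/8 = 2537; 2537 ≡ 1 (mod 8), inverse 1.
M/59 = 344; 344 ≡ 49 (mod 59); 49·53 ≡ 1, so inverse 53.
N ≡ 21·472·42 + 4·2537·1 + 50·344·53 = 1338052.
1338052 mod 20296 = 18812.

18812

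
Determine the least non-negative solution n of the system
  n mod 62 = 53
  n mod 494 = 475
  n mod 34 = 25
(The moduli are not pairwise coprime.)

gcd(62, 494) = 2 and 2 | (475 − 53), so the pair is consistent; merging gives n ≡ 12825 (mod 15314), where 15314 = lcm(62, 494).
gcd(15314, 34) = 2 and 2 | (25 − 12825), so the pair is consistent; merging gives n ≡ 181279 (mod 260338), where 260338 = lcm(15314, 34).
The solution is unique modulo lcm(62, 494, 34) = 260338.

181279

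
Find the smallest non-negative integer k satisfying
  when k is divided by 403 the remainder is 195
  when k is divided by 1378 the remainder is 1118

23166

gcd(403, 1378) = 13 and 13 | (1118 − 195), so the pair is consistent; merging gives k ≡ 23166 (mod 42718), where 42718 = lcm(403, 1378).
The solution is unique modulo lcm(403, 1378) = 42718.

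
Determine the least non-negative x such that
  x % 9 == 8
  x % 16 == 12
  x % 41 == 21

5228

Combine the congruences pairwise.
From x ≡ 8 (mod 9) write x = 8 + 9t. Substituting into x ≡ 12 (mod 16) gives 9t ≡ 4 (mod 16), and since 9⁻¹ ≡ 9 (mod 16), t ≡ 4. Hence x ≡ 8 + 9·4 = 44 (mod 144).
From x ≡ 44 (mod 144) write x = 44 + 144t. Substituting into x ≡ 21 (mod 41) gives 144t ≡ 18 (mod 41), and since 21⁻¹ ≡ 2 (mod 41), t ≡ 36. Hence x ≡ 44 + 144·36 = 5228 (mod 5904).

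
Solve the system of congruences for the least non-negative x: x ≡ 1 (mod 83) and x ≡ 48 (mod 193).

5645

Combine the congruences pairwise.
From x ≡ 1 (mod 83) write x = 1 + 83t. Substituting into x ≡ 48 (mod 193) gives 83t ≡ 47 (mod 193), and since 83⁻¹ ≡ 100 (mod 193), t ≡ 68. Hence x ≡ 1 + 83·68 = 5645 (mod 16019).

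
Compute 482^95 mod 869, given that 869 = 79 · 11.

67

Mod 79: 482 ≡ 8; by Fermat, exponent reduces to 95 mod 78 = 17; 8^17 ≡ 67 (mod 79).
Mod 11: 482 ≡ 9; by Fermat, exponent reduces to 95 mod 10 = 5; 9^5 ≡ 1 (mod 11).
Combine by CRT: x ≡ 67 (mod 79), x ≡ 1 (mod 11) ⇒ x ≡ 67 (mod 869).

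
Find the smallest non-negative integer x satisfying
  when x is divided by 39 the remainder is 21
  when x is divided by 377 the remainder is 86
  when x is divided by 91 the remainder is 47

gcd(39, 377) = 13 and 13 | (86 − 21), so the pair is consistent; merging gives x ≡ 840 (mod 1131), where 1131 = lcm(39, 377).
gcd(1131, 91) = 13 and 13 | (47 − 840), so the pair is consistent; merging gives x ≡ 4233 (mod 7917), where 7917 = lcm(1131, 91).
The solution is unique modulo lcm(39, 377, 91) = 7917.

4233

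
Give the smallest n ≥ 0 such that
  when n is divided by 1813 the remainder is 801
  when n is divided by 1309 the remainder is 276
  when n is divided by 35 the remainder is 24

945374

Combine the congruences pairwise.
gcd(1813, 1309) = 7 and 7 | (276 − 801), so the pair is consistent; merging gives n ≡ 267312 (mod 339031), where 339031 = lcm(1813, 1309).
gcd(339031, 35) = 7 and 7 | (24 − 267312), so the pair is consistent; merging gives n ≡ 945374 (mod 1695155), where 1695155 = lcm(339031, 35).
The solution is unique modulo lcm(1813, 1309, 35) = 1695155.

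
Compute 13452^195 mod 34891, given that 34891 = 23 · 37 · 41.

Mod 23: 13452 ≡ 20; by Fermat, exponent reduces to 195 mod 22 = 19; 20^19 ≡ 17 (mod 23).
Mod 37: 13452 ≡ 21; by Fermat, exponent reduces to 195 mod 36 = 15; 21^15 ≡ 27 (mod 37).
Mod 41: 13452 ≡ 4; by Fermat, exponent reduces to 195 mod 40 = 35; 4^35 ≡ 40 (mod 41).
Combine by CRT: x ≡ 17 (mod 23), x ≡ 27 (mod 37), x ≡ 40 (mod 41) ⇒ x ≡ 24558 (mod 34891).

24558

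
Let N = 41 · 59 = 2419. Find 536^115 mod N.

2077

Mod 41: 536 ≡ 3; by Fermat, exponent reduces to 115 mod 40 = 35; 3^35 ≡ 27 (mod 41).
Mod 59: 536 ≡ 5; by Fermat, exponent reduces to 115 mod 58 = 57; 5^57 ≡ 12 (mod 59).
Combine by CRT: x ≡ 27 (mod 41), x ≡ 12 (mod 59) ⇒ x ≡ 2077 (mod 2419).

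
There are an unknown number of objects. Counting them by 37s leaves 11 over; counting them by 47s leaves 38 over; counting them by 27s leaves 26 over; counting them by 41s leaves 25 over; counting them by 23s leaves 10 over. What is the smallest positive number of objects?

20146400

From N ≡ 11 (mod 37) write N = 11 + 37t. Substituting into N ≡ 38 (mod 47) gives 37t ≡ 27 (mod 47), and since 37⁻¹ ≡ 14 (mod 47), t ≡ 2. Hence N ≡ 11 + 37·2 = 85 (mod 1739).
From N ≡ 85 (mod 1739) write N = 85 + 1739t. Substituting into N ≡ 26 (mod 27) gives 1739t ≡ 22 (mod 27), and since 11⁻¹ ≡ 5 (mod 27), t ≡ 2. Hence N ≡ 85 + 1739·2 = 3563 (mod 46953).
From N ≡ 3563 (mod 46953) write N = 3563 + 46953t. Substituting into N ≡ 25 (mod 41) gives 46953t ≡ 29 (mod 41), and since 8⁻¹ ≡ 36 (mod 41), t ≡ 19. Hence N ≡ 3563 + 46953·19 = 895670 (mod 1925073).
From N ≡ 895670 (mod 1925073) write N = 895670 + 1925073t. Substituting into N ≡ 10 (mod 23) gives 1925073t ≡ 6 (mod 23), and since 19⁻¹ ≡ 17 (mod 23), t ≡ 10. Hence N ≡ 895670 + 1925073·10 = 20146400 (mod 44276679).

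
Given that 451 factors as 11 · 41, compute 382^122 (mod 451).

Mod 11: 382 ≡ 8; by Fermat, exponent reduces to 122 mod 10 = 2; 8^2 ≡ 9 (mod 11).
Mod 41: 382 ≡ 13; by Fermat, exponent reduces to 122 mod 40 = 2; 13^2 ≡ 5 (mod 41).
Combine by CRT: x ≡ 9 (mod 11), x ≡ 5 (mod 41) ⇒ x ≡ 251 (mod 451).

251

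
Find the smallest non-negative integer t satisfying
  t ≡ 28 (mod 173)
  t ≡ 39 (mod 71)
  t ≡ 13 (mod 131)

1406691

The moduli are pairwise coprime; N = 173·71·131 = 1609073.
N/173 = 9301; 9301 ≡ 132 (mod 173); 132·135 ≡ 1, so inverse 135.
N/71 = 22663; 22663 ≡ 14 (mod 71); 14·66 ≡ 1, so inverse 66.
N/131 = 12283; 12283 ≡ 100 (mod 131); 100·38 ≡ 1, so inverse 38.
t ≡ 28·9301·135 + 39·22663·66 + 13·12283·38 = 99560144.
99560144 mod 1609073 = 1406691.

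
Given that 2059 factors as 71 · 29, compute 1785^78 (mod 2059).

973

Mod 71: 1785 ≡ 10; by Fermat, exponent reduces to 78 mod 70 = 8; 10^8 ≡ 50 (mod 71).
Mod 29: 1785 ≡ 16; by Fermat, exponent reduces to 78 mod 28 = 22; 16^22 ≡ 16 (mod 29).
Combine by CRT: x ≡ 50 (mod 71), x ≡ 16 (mod 29) ⇒ x ≡ 973 (mod 2059).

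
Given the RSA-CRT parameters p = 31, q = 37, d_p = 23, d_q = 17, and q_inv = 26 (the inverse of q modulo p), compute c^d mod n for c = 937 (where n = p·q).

m₁ = c^(d_p) mod p: c ≡ 7 (mod 31), and 7^23 mod 31 = 10.
m₂ = c^(d_q) mod q: c ≡ 12 (mod 37), and 12^17 mod 37 = 34.
h = q_inv·(m₁ − m₂) mod p = 26·(10 − 34) mod 31 = 27.
m = m₂ + h·q = 34 + 27·37 = 1033.

1033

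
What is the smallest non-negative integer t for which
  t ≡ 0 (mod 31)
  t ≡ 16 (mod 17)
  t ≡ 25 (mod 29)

10726

The moduli are pairwise coprime; N = 31·17·29 = 15283.
N/31 = 493; 493 ≡ 28 (mod 31); 28·10 ≡ 1, so inverse 10.
N/17 = 899; 899 ≡ 15 (mod 17); 15·8 ≡ 1, so inverse 8.
N/29 = 527; 527 ≡ 5 (mod 29); 5·6 ≡ 1, so inverse 6.
t ≡ 0·493·10 + 16·899·8 + 25·527·6 = 194122.
194122 mod 15283 = 10726.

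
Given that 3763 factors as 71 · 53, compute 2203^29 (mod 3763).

Mod 71: 2203 ≡ 2; 2^29 ≡ 10 (mod 71).
Mod 53: 2203 ≡ 30; 30^29 ≡ 30 (mod 53).
Combine by CRT: x ≡ 10 (mod 71), x ≡ 30 (mod 53) ⇒ x ≡ 507 (mod 3763).

507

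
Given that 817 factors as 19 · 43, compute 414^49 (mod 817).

Mod 19: 414 ≡ 15; by Fermat, exponent reduces to 49 mod 18 = 13; 15^13 ≡ 10 (mod 19).
Mod 43: 414 ≡ 27; by Fermat, exponent reduces to 49 mod 42 = 7; 27^7 ≡ 42 (mod 43).
Combine by CRT: x ≡ 10 (mod 19), x ≡ 42 (mod 43) ⇒ x ≡ 257 (mod 817).

257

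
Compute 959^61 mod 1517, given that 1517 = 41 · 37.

1328

Mod 41: 959 ≡ 16; by Fermat, exponent reduces to 61 mod 40 = 21; 16^21 ≡ 16 (mod 41).
Mod 37: 959 ≡ 34; by Fermat, exponent reduces to 61 mod 36 = 25; 34^25 ≡ 33 (mod 37).
Combine by CRT: x ≡ 16 (mod 41), x ≡ 33 (mod 37) ⇒ x ≡ 1328 (mod 1517).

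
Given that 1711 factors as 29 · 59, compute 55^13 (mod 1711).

Mod 29: 55 ≡ 26; 26^13 ≡ 10 (mod 29).
Mod 59: 55 ≡ 55; 55^13 ≡ 37 (mod 59).
Combine by CRT: x ≡ 10 (mod 29), x ≡ 37 (mod 59) ⇒ x ≡ 155 (mod 1711).

155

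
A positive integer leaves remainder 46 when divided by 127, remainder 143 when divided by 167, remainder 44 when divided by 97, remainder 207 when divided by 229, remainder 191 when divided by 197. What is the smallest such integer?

52723766201

Combine the congruences pairwise.
From t ≡ 46 (mod 127) write t = 46 + 127s. Substituting into t ≡ 143 (mod 167) gives 127s ≡ 97 (mod 167), and since 127⁻¹ ≡ 96 (mod 167), s ≡ 127. Hence t ≡ 46 + 127·127 = 16175 (mod 21209).
From t ≡ 16175 (mod 21209) write t = 16175 + 21209s. Substituting into t ≡ 44 (mod 97) gives 21209s ≡ 68 (mod 97), and since 63⁻¹ ≡ 77 (mod 97), s ≡ 95. Hence t ≡ 16175 + 21209·95 = 2031030 (mod 2057273).
From t ≡ 2031030 (mod 2057273) write t = 2031030 + 2057273s. Substituting into t ≡ 207 (mod 229) gives 2057273s ≡ 178 (mod 229), and since 166⁻¹ ≡ 189 (mod 229), s ≡ 208. Hence t ≡ 2031030 + 2057273·208 = 429943814 (mod 471115517).
From t ≡ 429943814 (mod 471115517) write t = 429943814 + 471115517s. Substituting into t ≡ 191 (mod 197) gives 471115517s ≡ 12 (mod 197), and since 64⁻¹ ≡ 157 (mod 197), s ≡ 111. Hence t ≡ 429943814 + 471115517·111 = 52723766201 (mod 92809756849).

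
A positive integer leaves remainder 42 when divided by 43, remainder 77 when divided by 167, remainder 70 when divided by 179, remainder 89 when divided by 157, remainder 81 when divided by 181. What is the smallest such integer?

8813580053

The moduli are pairwise coprime; N = 43·167·179·157·181 = 36527183383.
N/43 = 849469381; 849469381 ≡ 38 (mod 43); 38·17 ≡ 1, so inverse 17.
N/167 = 218725649; 218725649 ≡ 71 (mod 167); 71·40 ≡ 1, so inverse 40.
N/179 = 204062477; 204062477 ≡ 150 (mod 179); 150·37 ≡ 1, so inverse 37.
N/157 = 232657219; 232657219 ≡ 18 (mod 157); 18·96 ≡ 1, so inverse 96.
N/181 = 201807643; 201807643 ≡ 64 (mod 181); 64·99 ≡ 1, so inverse 99.
x ≡ 42·849469381·17 + 77·218725649·40 + 70·204062477·37 + 89·232657219·96 + 81·201807643·99 = 5414836720737.
5414836720737 mod 36527183383 = 8813580053.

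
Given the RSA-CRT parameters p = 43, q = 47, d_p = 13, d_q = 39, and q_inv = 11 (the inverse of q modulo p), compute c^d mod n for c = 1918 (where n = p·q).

245

m₁ = c^(d_p) mod p: c ≡ 26 (mod 43), and 26^13 mod 43 = 30.
m₂ = c^(d_q) mod q: c ≡ 38 (mod 47), and 38^39 mod 47 = 10.
h = q_inv·(m₁ − m₂) mod p = 11·(30 − 10) mod 43 = 5.
m = m₂ + h·q = 10 + 5·47 = 245.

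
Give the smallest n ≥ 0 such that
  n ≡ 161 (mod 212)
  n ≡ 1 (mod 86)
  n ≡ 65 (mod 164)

Combine the congruences pairwise.
gcd(212, 86) = 2 and 2 | (1 − 161), so the pair is consistent; merging gives n ≡ 8429 (mod 9116), where 9116 = lcm(212, 86).
gcd(9116, 164) = 4 and 4 | (65 − 8429), so the pair is consistent; merging gives n ≡ 8429 (mod 373756), where 373756 = lcm(9116, 164).
The solution is unique modulo lcm(212, 86, 164) = 373756.

8429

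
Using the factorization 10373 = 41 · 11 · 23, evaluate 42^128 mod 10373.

8242

Mod 41: 42 ≡ 1; by Fermat, exponent reduces to 128 mod 40 = 8; 1^8 ≡ 1 (mod 41).
Mod 11: 42 ≡ 9; by Fermat, exponent reduces to 128 mod 10 = 8; 9^8 ≡ 3 (mod 11).
Mod 23: 42 ≡ 19; by Fermat, exponent reduces to 128 mod 22 = 18; 19^18 ≡ 8 (mod 23).
Combine by CRT: x ≡ 1 (mod 41), x ≡ 3 (mod 11), x ≡ 8 (mod 23) ⇒ x ≡ 8242 (mod 10373).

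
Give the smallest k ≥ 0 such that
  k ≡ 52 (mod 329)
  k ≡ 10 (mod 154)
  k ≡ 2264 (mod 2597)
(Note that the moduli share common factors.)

947572

gcd(329, 154) = 7 and 7 | (10 − 52), so the pair is consistent; merging gives k ≡ 6632 (mod 7238), where 7238 = lcm(329, 154).
gcd(7238, 2597) = 7 and 7 | (2264 − 6632), so the pair is consistent; merging gives k ≡ 947572 (mod 2685298), where 2685298 = lcm(7238, 2597).
The solution is unique modulo lcm(329, 154, 2597) = 2685298.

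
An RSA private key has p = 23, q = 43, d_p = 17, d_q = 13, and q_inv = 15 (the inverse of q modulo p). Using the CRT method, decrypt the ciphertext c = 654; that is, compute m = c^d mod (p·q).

m₁ = c^(d_p) mod p: c ≡ 10 (mod 23), and 10^17 mod 23 = 17.
m₂ = c^(d_q) mod q: c ≡ 9 (mod 43), and 9^13 mod 43 = 15.
h = q_inv·(m₁ − m₂) mod p = 15·(17 − 15) mod 23 = 7.
m = m₂ + h·q = 15 + 7·43 = 316.

316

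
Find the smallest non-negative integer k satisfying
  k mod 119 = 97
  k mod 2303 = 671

Combine the congruences pairwise.
gcd(119, 2303) = 7 and 7 | (671 − 97), so the pair is consistent; merging gives k ≡ 21398 (mod 39151), where 39151 = lcm(119, 2303).
The solution is unique modulo lcm(119, 2303) = 39151.

21398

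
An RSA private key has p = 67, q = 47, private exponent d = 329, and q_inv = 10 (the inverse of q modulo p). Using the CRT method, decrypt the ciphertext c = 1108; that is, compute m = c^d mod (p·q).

d_p = d mod (p−1) = 329 mod 66 = 65; d_q = d mod (q−1) = 7.
m₁ = c^(d_p) mod p: c ≡ 36 (mod 67), and 36^65 mod 67 = 54.
m₂ = c^(d_q) mod q: c ≡ 27 (mod 47), and 27^7 mod 47 = 21.
h = q_inv·(m₁ − m₂) mod p = 10·(54 − 21) mod 67 = 62.
m = m₂ + h·q = 21 + 62·47 = 2935.

2935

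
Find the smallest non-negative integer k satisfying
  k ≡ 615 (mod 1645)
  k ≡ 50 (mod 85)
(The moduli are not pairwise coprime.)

gcd(1645, 85) = 5 and 5 | (50 − 615), so the pair is consistent; merging gives k ≡ 2260 (mod 27965), where 27965 = lcm(1645, 85).
The solution is unique modulo lcm(1645, 85) = 27965.

2260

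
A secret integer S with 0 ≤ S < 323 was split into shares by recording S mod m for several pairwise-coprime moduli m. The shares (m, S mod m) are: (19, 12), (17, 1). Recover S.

From S ≡ 12 (mod 19) write S = 12 + 19t. Substituting into S ≡ 1 (mod 17) gives 19t ≡ 6 (mod 17), and since 2⁻¹ ≡ 9 (mod 17), t ≡ 3. Hence S ≡ 12 + 19·3 = 69 (mod 323).

69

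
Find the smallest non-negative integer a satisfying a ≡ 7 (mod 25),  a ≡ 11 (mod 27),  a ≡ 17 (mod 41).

The moduli are pairwise coprime; N = 25·27·41 = 27675.
N/25 = 1107; 1107 ≡ 7 (mod 25); 7·18 ≡ 1, so inverse 18.
N/27 = 1025; 1025 ≡ 26 (mod 27); 26·26 ≡ 1, so inverse 26.
N/41 = 675; 675 ≡ 19 (mod 41); 19·13 ≡ 1, so inverse 13.
a ≡ 7·1107·18 + 11·1025·26 + 17·675·13 = 581807.
581807 mod 27675 = 632.

632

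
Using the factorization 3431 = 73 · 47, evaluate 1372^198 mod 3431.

2217

Mod 73: 1372 ≡ 58; by Fermat, exponent reduces to 198 mod 72 = 54; 58^54 ≡ 27 (mod 73).
Mod 47: 1372 ≡ 9; by Fermat, exponent reduces to 198 mod 46 = 14; 9^14 ≡ 8 (mod 47).
Combine by CRT: x ≡ 27 (mod 73), x ≡ 8 (mod 47) ⇒ x ≡ 2217 (mod 3431).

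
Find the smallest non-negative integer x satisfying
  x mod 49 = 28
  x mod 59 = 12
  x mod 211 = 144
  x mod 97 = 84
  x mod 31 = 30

1540167636

The moduli are pairwise coprime; N = 49·59·211·97·31 = 1834273007.
N/49 = 37434143; 37434143 ≡ 5 (mod 49); 5·10 ≡ 1, so inverse 10.
N/59 = 31089373; 31089373 ≡ 31 (mod 59); 31·40 ≡ 1, so inverse 40.
N/211 = 8693237; 8693237 ≡ 37 (mod 211); 37·154 ≡ 1, so inverse 154.
N/97 = 18910031; 18910031 ≡ 75 (mod 97); 75·22 ≡ 1, so inverse 22.
N/31 = 59170097; 59170097 ≡ 25 (mod 31); 25·5 ≡ 1, so inverse 5.
x ≡ 28·37434143·10 + 12·31089373·40 + 144·8693237·154 + 84·18910031·22 + 30·59170097·5 = 262006934630.
262006934630 mod 1834273007 = 1540167636.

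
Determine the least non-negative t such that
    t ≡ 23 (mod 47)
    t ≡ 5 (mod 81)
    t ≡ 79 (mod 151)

182336

The moduli are pairwise coprime; N = 47·81·151 = 574857.
N/47 = 12231; 12231 ≡ 11 (mod 47); 11·30 ≡ 1, so inverse 30.
N/81 = 7097; 7097 ≡ 50 (mod 81); 50·47 ≡ 1, so inverse 47.
N/151 = 3807; 3807 ≡ 32 (mod 151); 32·118 ≡ 1, so inverse 118.
t ≡ 23·12231·30 + 5·7097·47 + 79·3807·118 = 45596039.
45596039 mod 574857 = 182336.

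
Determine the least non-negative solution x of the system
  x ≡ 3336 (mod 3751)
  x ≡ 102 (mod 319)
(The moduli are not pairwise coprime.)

Combine the congruences pairwise.
gcd(3751, 319) = 11 and 11 | (102 − 3336), so the pair is consistent; merging gives x ≡ 52099 (mod 108779), where 108779 = lcm(3751, 319).
The solution is unique modulo lcm(3751, 319) = 108779.

52099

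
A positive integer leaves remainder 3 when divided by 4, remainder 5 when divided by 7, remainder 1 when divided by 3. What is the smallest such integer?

The moduli are pairwise coprime; N = 4·7·3 = 84.
N/4 = 21; 21 ≡ 1 (mod 4), inverse 1.
N/7 = 12; 12 ≡ 5 (mod 7); 5·3 ≡ 1, so inverse 3.
N/3 = 28; 28 ≡ 1 (mod 3), inverse 1.
a ≡ 3·21·1 + 5·12·3 + 1·28·1 = 271.
271 mod 84 = 19.

19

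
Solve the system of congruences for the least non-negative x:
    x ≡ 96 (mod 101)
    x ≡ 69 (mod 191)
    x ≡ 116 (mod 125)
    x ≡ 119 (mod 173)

265669991

The moduli are pairwise coprime; N = 101·191·125·173 = 417167875.
N/101 = 4130375; 4130375 ≡ 81 (mod 101); 81·5 ≡ 1, so inverse 5.
N/191 = 2184125; 2184125 ≡ 40 (mod 191); 40·43 ≡ 1, so inverse 43.
N/125 = 3337343; 3337343 ≡ 93 (mod 125); 93·82 ≡ 1, so inverse 82.
N/173 = 2411375; 2411375 ≡ 101 (mod 173); 101·12 ≡ 1, so inverse 12.
x ≡ 96·4130375·5 + 69·2184125·43 + 116·3337343·82 + 119·2411375·12 = 43651128991.
43651128991 mod 417167875 = 265669991.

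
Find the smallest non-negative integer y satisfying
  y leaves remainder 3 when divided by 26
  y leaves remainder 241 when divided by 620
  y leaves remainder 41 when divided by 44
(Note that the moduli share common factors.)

Combine the congruences pairwise.
gcd(26, 620) = 2 and 2 | (241 − 3), so the pair is consistent; merging gives y ≡ 861 (mod 8060), where 8060 = lcm(26, 620).
gcd(8060, 44) = 4 and 4 | (41 − 861), so the pair is consistent; merging gives y ≡ 16981 (mod 88660), where 88660 = lcm(8060, 44).
The solution is unique modulo lcm(26, 620, 44) = 88660.

16981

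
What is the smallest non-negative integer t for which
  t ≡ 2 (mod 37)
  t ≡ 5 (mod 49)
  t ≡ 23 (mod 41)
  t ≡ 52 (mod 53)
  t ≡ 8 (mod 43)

From t ≡ 2 (mod 37) write t = 2 + 37s. Substituting into t ≡ 5 (mod 49) gives 37s ≡ 3 (mod 49), and since 37⁻¹ ≡ 4 (mod 49), s ≡ 12. Hence t ≡ 2 + 37·12 = 446 (mod 1813).
From t ≡ 446 (mod 1813) write t = 446 + 1813s. Substituting into t ≡ 23 (mod 41) gives 1813s ≡ 28 (mod 41), and since 9⁻¹ ≡ 32 (mod 41), s ≡ 35. Hence t ≡ 446 + 1813·35 = 63901 (mod 74333).
From t ≡ 63901 (mod 74333) write t = 63901 + 74333s. Substituting into t ≡ 52 (mod 53) gives 74333s ≡ 16 (mod 53), and since 27⁻¹ ≡ 2 (mod 53), s ≡ 32. Hence t ≡ 63901 + 74333·32 = 2442557 (mod 3939649).
From t ≡ 2442557 (mod 3939649) write t = 2442557 + 3939649s. Substituting into t ≡ 8 (mod 43) gives 3939649s ≡ 23 (mod 43), and since 32⁻¹ ≡ 39 (mod 43), s ≡ 37. Hence t ≡ 2442557 + 3939649·37 = 148209570 (mod 169404907).

148209570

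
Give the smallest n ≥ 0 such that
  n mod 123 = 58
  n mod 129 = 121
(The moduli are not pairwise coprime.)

gcd(123, 129) = 3 and 3 | (121 − 58), so the pair is consistent; merging gives n ≡ 1411 (mod 5289), where 5289 = lcm(123, 129).
The solution is unique modulo lcm(123, 129) = 5289.

1411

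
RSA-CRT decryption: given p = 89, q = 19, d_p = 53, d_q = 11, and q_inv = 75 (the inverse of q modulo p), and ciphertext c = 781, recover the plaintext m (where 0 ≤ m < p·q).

110

m₁ = c^(d_p) mod p: c ≡ 69 (mod 89), and 69^53 mod 89 = 21.
m₂ = c^(d_q) mod q: c ≡ 2 (mod 19), and 2^11 mod 19 = 15.
h = q_inv·(m₁ − m₂) mod p = 75·(21 − 15) mod 89 = 5.
m = m₂ + h·q = 15 + 5·19 = 110.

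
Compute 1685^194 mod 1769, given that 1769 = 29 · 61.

332

Mod 29: 1685 ≡ 3; by Fermat, exponent reduces to 194 mod 28 = 26; 3^26 ≡ 13 (mod 29).
Mod 61: 1685 ≡ 38; by Fermat, exponent reduces to 194 mod 60 = 14; 38^14 ≡ 27 (mod 61).
Combine by CRT: x ≡ 13 (mod 29), x ≡ 27 (mod 61) ⇒ x ≡ 332 (mod 1769).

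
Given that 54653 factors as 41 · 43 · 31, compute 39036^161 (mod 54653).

13288

Mod 41: 39036 ≡ 4; by Fermat, exponent reduces to 161 mod 40 = 1; 4^1 ≡ 4 (mod 41).
Mod 43: 39036 ≡ 35; by Fermat, exponent reduces to 161 mod 42 = 35; 35^35 ≡ 1 (mod 43).
Mod 31: 39036 ≡ 7; by Fermat, exponent reduces to 161 mod 30 = 11; 7^11 ≡ 20 (mod 31).
Combine by CRT: x ≡ 4 (mod 41), x ≡ 1 (mod 43), x ≡ 20 (mod 31) ⇒ x ≡ 13288 (mod 54653).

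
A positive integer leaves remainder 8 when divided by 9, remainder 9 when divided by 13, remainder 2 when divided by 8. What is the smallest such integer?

386

Combine the congruences pairwise.
From n ≡ 8 (mod 9) write n = 8 + 9t. Substituting into n ≡ 9 (mod 13) gives 9t ≡ 1 (mod 13), and since 9⁻¹ ≡ 3 (mod 13), t ≡ 3. Hence n ≡ 8 + 9·3 = 35 (mod 117).
From n ≡ 35 (mod 117) write n = 35 + 117t. Substituting into n ≡ 2 (mod 8) gives 117t ≡ 7 (mod 8), and since 5⁻¹ ≡ 5 (mod 8), t ≡ 3. Hence n ≡ 35 + 117·3 = 386 (mod 936).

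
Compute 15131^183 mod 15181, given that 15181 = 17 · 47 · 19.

13567

Mod 17: 15131 ≡ 1; by Fermat, exponent reduces to 183 mod 16 = 7; 1^7 ≡ 1 (mod 17).
Mod 47: 15131 ≡ 44; by Fermat, exponent reduces to 183 mod 46 = 45; 44^45 ≡ 31 (mod 47).
Mod 19: 15131 ≡ 7; by Fermat, exponent reduces to 183 mod 18 = 3; 7^3 ≡ 1 (mod 19).
Combine by CRT: x ≡ 1 (mod 17), x ≡ 31 (mod 47), x ≡ 1 (mod 19) ⇒ x ≡ 13567 (mod 15181).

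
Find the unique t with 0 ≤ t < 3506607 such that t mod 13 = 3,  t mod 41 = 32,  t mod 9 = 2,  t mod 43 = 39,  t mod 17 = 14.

69527

The moduli are pairwise coprime; N = 13·41·9·43·17 = 3506607.
N/13 = 269739; 269739 ≡ 2 (mod 13); 2·7 ≡ 1, so inverse 7.
N/41 = 85527; 85527 ≡ 1 (mod 41), inverse 1.
N/9 = 389623; 389623 ≡ 4 (mod 9); 4·7 ≡ 1, so inverse 7.
N/43 = 81549; 81549 ≡ 21 (mod 43); 21·41 ≡ 1, so inverse 41.
N/17 = 206271; 206271 ≡ 10 (mod 17); 10·12 ≡ 1, so inverse 12.
t ≡ 3·269739·7 + 32·85527·1 + 2·389623·7 + 39·81549·41 + 14·206271·12 = 178906484.
178906484 mod 3506607 = 69527.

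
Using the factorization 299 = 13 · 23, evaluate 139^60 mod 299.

Mod 13: 139 ≡ 9; since 12 | 60, by Fermat 9^60 ≡ 1 (mod 13).
Mod 23: 139 ≡ 1; by Fermat, exponent reduces to 60 mod 22 = 16; 1^16 ≡ 1 (mod 23).
Combine by CRT: x ≡ 1 (mod 13), x ≡ 1 (mod 23) ⇒ x ≡ 1 (mod 299).

1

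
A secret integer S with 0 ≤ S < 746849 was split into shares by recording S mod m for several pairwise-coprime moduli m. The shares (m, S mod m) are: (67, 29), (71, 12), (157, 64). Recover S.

491474

From S ≡ 29 (mod 67) write S = 29 + 67t. Substituting into S ≡ 12 (mod 71) gives 67t ≡ 54 (mod 71), and since 67⁻¹ ≡ 53 (mod 71), t ≡ 22. Hence S ≡ 29 + 67·22 = 1503 (mod 4757).
From S ≡ 1503 (mod 4757) write S = 1503 + 4757t. Substituting into S ≡ 64 (mod 157) gives 4757t ≡ 131 (mod 157), and since 47⁻¹ ≡ 147 (mod 157), t ≡ 103. Hence S ≡ 1503 + 4757·103 = 491474 (mod 746849).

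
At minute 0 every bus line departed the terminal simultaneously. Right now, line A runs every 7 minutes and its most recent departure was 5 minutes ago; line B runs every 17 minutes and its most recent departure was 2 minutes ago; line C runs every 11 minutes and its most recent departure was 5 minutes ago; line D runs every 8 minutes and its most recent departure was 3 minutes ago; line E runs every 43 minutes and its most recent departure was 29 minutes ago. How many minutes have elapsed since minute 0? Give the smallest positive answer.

15251

The moduli are pairwise coprime; N = 7·17·11·8·43 = 450296.
N/7 = 64328; 64328 ≡ 5 (mod 7); 5·3 ≡ 1, so inverse 3.
N/17 = 26488; 26488 ≡ 2 (mod 17); 2·9 ≡ 1, so inverse 9.
N/11 = 40936; 40936 ≡ 5 (mod 11); 5·9 ≡ 1, so inverse 9.
N/8 = 56287; 56287 ≡ 7 (mod 8); 7·7 ≡ 1, so inverse 7.
N/43 = 10472; 10472 ≡ 23 (mod 43); 23·15 ≡ 1, so inverse 15.
t ≡ 5·64328·3 + 2·26488·9 + 5·40936·9 + 3·56287·7 + 29·10472·15 = 9021171.
9021171 mod 450296 = 15251.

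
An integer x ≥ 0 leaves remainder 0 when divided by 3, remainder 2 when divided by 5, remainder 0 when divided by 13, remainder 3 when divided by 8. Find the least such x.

507

The moduli are pairwise coprime; N = 3·5·13·8 = 1560.
N/3 = 520; 520 ≡ 1 (mod 3), inverse 1.
N/5 = 312; 312 ≡ 2 (mod 5); 2·3 ≡ 1, so inverse 3.
N/13 = 120; 120 ≡ 3 (mod 13); 3·9 ≡ 1, so inverse 9.
N/8 = 195; 195 ≡ 3 (mod 8); 3·3 ≡ 1, so inverse 3.
x ≡ 0·520·1 + 2·312·3 + 0·120·9 + 3·195·3 = 3627.
3627 mod 1560 = 507.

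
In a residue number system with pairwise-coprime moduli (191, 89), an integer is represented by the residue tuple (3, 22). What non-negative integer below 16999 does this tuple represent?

From x ≡ 3 (mod 191) write x = 3 + 191t. Substituting into x ≡ 22 (mod 89) gives 191t ≡ 19 (mod 89), and since 13⁻¹ ≡ 48 (mod 89), t ≡ 22. Hence x ≡ 3 + 191·22 = 4205 (mod 16999).

4205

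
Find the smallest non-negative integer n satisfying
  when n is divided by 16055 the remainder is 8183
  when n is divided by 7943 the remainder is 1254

Combine the congruences pairwise.
gcd(16055, 7943) = 169 and 169 | (1254 − 8183), so the pair is consistent; merging gives n ≡ 104513 (mod 754585), where 754585 = lcm(16055, 7943).
The solution is unique modulo lcm(16055, 7943) = 754585.

104513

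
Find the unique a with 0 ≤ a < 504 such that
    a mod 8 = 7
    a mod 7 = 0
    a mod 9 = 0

63

Combine the congruences pairwise.
From a ≡ 7 (mod 8) write a = 7 + 8t. Substituting into a ≡ 0 (mod 7) gives 8t ≡ 0 (mod 7), and since 1⁻¹ ≡ 1 (mod 7), t ≡ 0. Hence a ≡ 7 + 8·0 = 7 (mod 56).
From a ≡ 7 (mod 56) write a = 7 + 56t. Substituting into a ≡ 0 (mod 9) gives 56t ≡ 2 (mod 9), and since 2⁻¹ ≡ 5 (mod 9), t ≡ 1. Hence a ≡ 7 + 56·1 = 63 (mod 504).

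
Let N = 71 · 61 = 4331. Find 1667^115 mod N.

4088

Mod 71: 1667 ≡ 34; by Fermat, exponent reduces to 115 mod 70 = 45; 34^45 ≡ 41 (mod 71).
Mod 61: 1667 ≡ 20; by Fermat, exponent reduces to 115 mod 60 = 55; 20^55 ≡ 1 (mod 61).
Combine by CRT: x ≡ 41 (mod 71), x ≡ 1 (mod 61) ⇒ x ≡ 4088 (mod 4331).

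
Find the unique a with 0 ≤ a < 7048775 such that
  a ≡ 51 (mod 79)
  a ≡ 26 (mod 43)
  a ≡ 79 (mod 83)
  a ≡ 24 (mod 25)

5199199

The moduli are pairwise coprime; N = 79·43·83·25 = 7048775.
N/79 = 89225; 89225 ≡ 34 (mod 79); 34·7 ≡ 1, so inverse 7.
N/43 = 163925; 163925 ≡ 9 (mod 43); 9·24 ≡ 1, so inverse 24.
N/83 = 84925; 84925 ≡ 16 (mod 83); 16·26 ≡ 1, so inverse 26.
N/25 = 281951; 281951 ≡ 1 (mod 25), inverse 1.
a ≡ 51·89225·7 + 26·163925·24 + 79·84925·26 + 24·281951·1 = 315345299.
315345299 mod 7048775 = 5199199.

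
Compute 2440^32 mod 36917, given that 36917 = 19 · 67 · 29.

Mod 19: 2440 ≡ 8; by Fermat, exponent reduces to 32 mod 18 = 14; 8^14 ≡ 7 (mod 19).
Mod 67: 2440 ≡ 28; 28^32 ≡ 55 (mod 67).
Mod 29: 2440 ≡ 4; by Fermat, exponent reduces to 32 mod 28 = 4; 4^4 ≡ 24 (mod 29).
Combine by CRT: x ≡ 7 (mod 19), x ≡ 55 (mod 67), x ≡ 24 (mod 29) ⇒ x ≡ 21629 (mod 36917).

21629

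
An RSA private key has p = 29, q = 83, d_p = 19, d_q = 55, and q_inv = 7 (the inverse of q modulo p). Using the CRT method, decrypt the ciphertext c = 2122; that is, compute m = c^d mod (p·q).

2110

m₁ = c^(d_p) mod p: c ≡ 5 (mod 29), and 5^19 mod 29 = 22.
m₂ = c^(d_q) mod q: c ≡ 47 (mod 83), and 47^55 mod 83 = 35.
h = q_inv·(m₁ − m₂) mod p = 7·(22 − 35) mod 29 = 25.
m = m₂ + h·q = 35 + 25·83 = 2110.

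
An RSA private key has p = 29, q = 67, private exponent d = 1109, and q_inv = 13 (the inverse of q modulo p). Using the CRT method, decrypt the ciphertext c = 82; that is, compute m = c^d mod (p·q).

d_p = d mod (p−1) = 1109 mod 28 = 17; d_q = d mod (q−1) = 53.
m₁ = c^(d_p) mod p: c ≡ 24 (mod 29), and 24^17 mod 29 = 20.
m₂ = c^(d_q) mod q: c ≡ 15 (mod 67), and 15^53 mod 67 = 14.
h = q_inv·(m₁ − m₂) mod p = 13·(20 − 14) mod 29 = 20.
m = m₂ + h·q = 14 + 20·67 = 1354.

1354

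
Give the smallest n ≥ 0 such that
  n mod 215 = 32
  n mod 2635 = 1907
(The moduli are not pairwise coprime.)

15082

gcd(215, 2635) = 5 and 5 | (1907 − 32), so the pair is consistent; merging gives n ≡ 15082 (mod 113305), where 113305 = lcm(215, 2635).
The solution is unique modulo lcm(215, 2635) = 113305.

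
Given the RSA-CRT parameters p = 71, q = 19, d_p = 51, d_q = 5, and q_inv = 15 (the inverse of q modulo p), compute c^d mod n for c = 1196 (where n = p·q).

m₁ = c^(d_p) mod p: c ≡ 60 (mod 71), and 60^51 mod 71 = 2.
m₂ = c^(d_q) mod q: c ≡ 18 (mod 19), and 18^5 mod 19 = 18.
h = q_inv·(m₁ − m₂) mod p = 15·(2 − 18) mod 71 = 44.
m = m₂ + h·q = 18 + 44·19 = 854.

854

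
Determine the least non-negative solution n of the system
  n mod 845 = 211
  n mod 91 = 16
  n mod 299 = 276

91471

gcd(845, 91) = 13 and 13 | (16 − 211), so the pair is consistent; merging gives n ≡ 2746 (mod 5915), where 5915 = lcm(845, 91).
gcd(5915, 299) = 13 and 13 | (276 − 2746), so the pair is consistent; merging gives n ≡ 91471 (mod 136045), where 136045 = lcm(5915, 299).
The solution is unique modulo lcm(845, 91, 299) = 136045.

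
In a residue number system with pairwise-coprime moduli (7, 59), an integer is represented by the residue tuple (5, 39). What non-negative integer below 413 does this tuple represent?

Combine the congruences pairwise.
From x ≡ 5 (mod 7) write x = 5 + 7t. Substituting into x ≡ 39 (mod 59) gives 7t ≡ 34 (mod 59), and since 7⁻¹ ≡ 17 (mod 59), t ≡ 47. Hence x ≡ 5 + 7·47 = 334 (mod 413).

334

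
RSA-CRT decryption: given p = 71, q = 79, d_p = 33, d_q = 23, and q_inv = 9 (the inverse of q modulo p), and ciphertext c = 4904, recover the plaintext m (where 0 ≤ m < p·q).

m₁ = c^(d_p) mod p: c ≡ 5 (mod 71), and 5^33 mod 71 = 54.
m₂ = c^(d_q) mod q: c ≡ 6 (mod 79), and 6^23 mod 79 = 35.
h = q_inv·(m₁ − m₂) mod p = 9·(54 − 35) mod 71 = 29.
m = m₂ + h·q = 35 + 29·79 = 2326.

2326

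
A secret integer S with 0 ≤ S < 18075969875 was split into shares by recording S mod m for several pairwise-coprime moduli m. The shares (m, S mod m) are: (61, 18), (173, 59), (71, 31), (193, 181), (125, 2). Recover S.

14065439127

From S ≡ 18 (mod 61) write S = 18 + 61t. Substituting into S ≡ 59 (mod 173) gives 61t ≡ 41 (mod 173), and since 61⁻¹ ≡ 156 (mod 173), t ≡ 168. Hence S ≡ 18 + 61·168 = 10266 (mod 10553).
From S ≡ 10266 (mod 10553) write S = 10266 + 10553t. Substituting into S ≡ 31 (mod 71) gives 10553t ≡ 60 (mod 71), and since 45⁻¹ ≡ 30 (mod 71), t ≡ 25. Hence S ≡ 10266 + 10553·25 = 274091 (mod 749263).
From S ≡ 274091 (mod 749263) write S = 274091 + 749263t. Substituting into S ≡ 181 (mod 193) gives 749263t ≡ 150 (mod 193), and since 37⁻¹ ≡ 120 (mod 193), t ≡ 51. Hence S ≡ 274091 + 749263·51 = 38486504 (mod 144607759).
From S ≡ 38486504 (mod 144607759) write S = 38486504 + 144607759t. Substituting into S ≡ 2 (mod 125) gives 144607759t ≡ 123 (mod 125), and since 9⁻¹ ≡ 14 (mod 125), t ≡ 97. Hence S ≡ 38486504 + 144607759·97 = 14065439127 (mod 18075969875).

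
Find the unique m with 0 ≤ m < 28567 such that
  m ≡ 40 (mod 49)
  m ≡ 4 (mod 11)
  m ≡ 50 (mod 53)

The moduli are pairwise coprime; N = 49·11·53 = 28567.
N/49 = 583; 583 ≡ 44 (mod 49); 44·39 ≡ 1, so inverse 39.
N/11 = 2597; 2597 ≡ 1 (mod 11), inverse 1.
N/53 = 539; 539 ≡ 9 (mod 53); 9·6 ≡ 1, so inverse 6.
m ≡ 40·583·39 + 4·2597·1 + 50·539·6 = 1081568.
1081568 mod 28567 = 24589.

24589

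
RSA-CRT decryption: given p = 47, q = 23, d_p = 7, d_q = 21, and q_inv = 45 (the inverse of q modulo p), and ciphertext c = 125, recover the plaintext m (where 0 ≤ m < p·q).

m₁ = c^(d_p) mod p: c ≡ 31 (mod 47), and 31^7 mod 47 = 15.
m₂ = c^(d_q) mod q: c ≡ 10 (mod 23), and 10^21 mod 23 = 7.
h = q_inv·(m₁ − m₂) mod p = 45·(15 − 7) mod 47 = 31.
m = m₂ + h·q = 7 + 31·23 = 720.

720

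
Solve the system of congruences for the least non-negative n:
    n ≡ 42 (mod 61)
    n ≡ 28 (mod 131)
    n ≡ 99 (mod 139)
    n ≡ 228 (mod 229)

The moduli are pairwise coprime; M = 61·131·139·229 = 254361521.
M/61 = 4169861; 4169861 ≡ 23 (mod 61); 23·8 ≡ 1, so inverse 8.
M/131 = 1941691; 1941691 ≡ 9 (mod 131); 9·102 ≡ 1, so inverse 102.
M/139 = 1829939; 1829939 ≡ 4 (mod 139); 4·35 ≡ 1, so inverse 35.
M/229 = 1110749; 1110749 ≡ 99 (mod 229); 99·192 ≡ 1, so inverse 192.
n ≡ 42·4169861·8 + 28·1941691·102 + 99·1829939·35 + 228·1110749·192 = 61911429651.
61911429651 mod 254361521 = 101580048.

101580048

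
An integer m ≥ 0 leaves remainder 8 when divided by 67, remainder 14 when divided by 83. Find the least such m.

From m ≡ 8 (mod 67) write m = 8 + 67t. Substituting into m ≡ 14 (mod 83) gives 67t ≡ 6 (mod 83), and since 67⁻¹ ≡ 57 (mod 83), t ≡ 10. Hence m ≡ 8 + 67·10 = 678 (mod 5561).

678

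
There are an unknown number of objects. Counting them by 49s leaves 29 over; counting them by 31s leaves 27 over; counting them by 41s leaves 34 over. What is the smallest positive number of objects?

The moduli are pairwise coprime; M = 49·31·41 = 62279.
M/49 = 1271; 1271 ≡ 46 (mod 49); 46·16 ≡ 1, so inverse 16.
M/31 = 2009; 2009 ≡ 25 (mod 31); 25·5 ≡ 1, so inverse 5.
M/41 = 1519; 1519 ≡ 2 (mod 41); 2·21 ≡ 1, so inverse 21.
N ≡ 29·1271·16 + 27·2009·5 + 34·1519·21 = 1945525.
1945525 mod 62279 = 14876.

14876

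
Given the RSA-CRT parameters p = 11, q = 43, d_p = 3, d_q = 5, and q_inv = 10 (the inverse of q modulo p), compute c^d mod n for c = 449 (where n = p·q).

m₁ = c^(d_p) mod p: c ≡ 9 (mod 11), and 9^3 mod 11 = 3.
m₂ = c^(d_q) mod q: c ≡ 19 (mod 43), and 19^5 mod 43 = 30.
h = q_inv·(m₁ − m₂) mod p = 10·(3 − 30) mod 11 = 5.
m = m₂ + h·q = 30 + 5·43 = 245.

245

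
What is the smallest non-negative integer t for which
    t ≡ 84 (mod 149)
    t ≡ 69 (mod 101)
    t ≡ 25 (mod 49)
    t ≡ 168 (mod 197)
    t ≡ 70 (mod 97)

Combine the congruences pairwise.
From t ≡ 84 (mod 149) write t = 84 + 149s. Substituting into t ≡ 69 (mod 101) gives 149s ≡ 86 (mod 101), and since 48⁻¹ ≡ 40 (mod 101), s ≡ 6. Hence t ≡ 84 + 149·6 = 978 (mod 15049).
From t ≡ 978 (mod 15049) write t = 978 + 15049s. Substituting into t ≡ 25 (mod 49) gives 15049s ≡ 27 (mod 49), and since 6⁻¹ ≡ 41 (mod 49), s ≡ 29. Hence t ≡ 978 + 15049·29 = 437399 (mod 737401).
From t ≡ 437399 (mod 737401) write t = 437399 + 737401s. Substituting into t ≡ 168 (mod 197) gives 737401s ≡ 109 (mod 197), and since 30⁻¹ ≡ 46 (mod 197), s ≡ 89. Hence t ≡ 437399 + 737401·89 = 66066088 (mod 145267997).
From t ≡ 66066088 (mod 145267997) write t = 66066088 + 145267997s. Substituting into t ≡ 70 (mod 97) gives 145267997s ≡ 3 (mod 97), and since 21⁻¹ ≡ 37 (mod 97), s ≡ 14. Hence t ≡ 66066088 + 145267997·14 = 2099818046 (mod 14090995709).

2099818046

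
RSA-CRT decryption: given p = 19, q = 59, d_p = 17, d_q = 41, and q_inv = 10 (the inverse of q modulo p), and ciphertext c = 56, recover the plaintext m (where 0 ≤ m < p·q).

208

m₁ = c^(d_p) mod p: c ≡ 18 (mod 19), and 18^17 mod 19 = 18.
m₂ = c^(d_q) mod q: c ≡ 56 (mod 59), and 56^41 mod 59 = 31.
h = q_inv·(m₁ − m₂) mod p = 10·(18 − 31) mod 19 = 3.
m = m₂ + h·q = 31 + 3·59 = 208.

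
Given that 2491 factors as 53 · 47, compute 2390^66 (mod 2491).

Mod 53: 2390 ≡ 5; by Fermat, exponent reduces to 66 mod 52 = 14; 5^14 ≡ 9 (mod 53).
Mod 47: 2390 ≡ 40; by Fermat, exponent reduces to 66 mod 46 = 20; 40^20 ≡ 37 (mod 47).
Combine by CRT: x ≡ 9 (mod 53), x ≡ 37 (mod 47) ⇒ x ≡ 1917 (mod 2491).

1917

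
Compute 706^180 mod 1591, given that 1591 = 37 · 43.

Mod 37: 706 ≡ 3; since 36 | 180, by Fermat 3^180 ≡ 1 (mod 37).
Mod 43: 706 ≡ 18; by Fermat, exponent reduces to 180 mod 42 = 12; 18^12 ≡ 4 (mod 43).
Combine by CRT: x ≡ 1 (mod 37), x ≡ 4 (mod 43) ⇒ x ≡ 778 (mod 1591).

778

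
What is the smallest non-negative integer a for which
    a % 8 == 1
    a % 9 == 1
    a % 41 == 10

2593

The moduli are pairwise coprime; N = 8·9·41 = 2952.
N/8 = 369; 369 ≡ 1 (mod 8), inverse 1.
N/9 = 328; 328 ≡ 4 (mod 9); 4·7 ≡ 1, so inverse 7.
N/41 = 72; 72 ≡ 31 (mod 41); 31·4 ≡ 1, so inverse 4.
a ≡ 1·369·1 + 1·328·7 + 10·72·4 = 5545.
5545 mod 2952 = 2593.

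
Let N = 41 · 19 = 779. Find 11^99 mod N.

723

Mod 41: 11 ≡ 11; by Fermat, exponent reduces to 99 mod 40 = 19; 11^19 ≡ 26 (mod 41).
Mod 19: 11 ≡ 11; by Fermat, exponent reduces to 99 mod 18 = 9; 11^9 ≡ 1 (mod 19).
Combine by CRT: x ≡ 26 (mod 41), x ≡ 1 (mod 19) ⇒ x ≡ 723 (mod 779).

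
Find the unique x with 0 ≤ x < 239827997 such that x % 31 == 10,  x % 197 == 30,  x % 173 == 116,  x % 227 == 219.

Combine the congruences pairwise.
From x ≡ 10 (mod 31) write x = 10 + 31t. Substituting into x ≡ 30 (mod 197) gives 31t ≡ 20 (mod 197), and since 31⁻¹ ≡ 89 (mod 197), t ≡ 7. Hence x ≡ 10 + 31·7 = 227 (mod 6107).
From x ≡ 227 (mod 6107) write x = 227 + 6107t. Substituting into x ≡ 116 (mod 173) gives 6107t ≡ 62 (mod 173), and since 52⁻¹ ≡ 10 (mod 173), t ≡ 101. Hence x ≡ 227 + 6107·101 = 617034 (mod 1056511).
From x ≡ 617034 (mod 1056511) write x = 617034 + 1056511t. Substituting into x ≡ 219 (mod 227) gives 1056511t ≡ 171 (mod 227), and since 53⁻¹ ≡ 30 (mod 227), t ≡ 136. Hence x ≡ 617034 + 1056511·136 = 144302530 (mod 239827997).

144302530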